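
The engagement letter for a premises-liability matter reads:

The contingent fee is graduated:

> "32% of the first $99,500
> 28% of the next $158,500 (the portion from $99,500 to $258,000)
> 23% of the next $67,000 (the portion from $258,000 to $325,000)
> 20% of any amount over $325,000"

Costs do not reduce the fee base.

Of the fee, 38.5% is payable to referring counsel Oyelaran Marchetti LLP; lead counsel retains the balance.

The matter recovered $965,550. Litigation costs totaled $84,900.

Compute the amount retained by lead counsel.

$135,140.10

Fee base is the gross recovery, $965,550; costs are reimbursed separately.
First $99,500 at 32% = $31,840.00
Next $158,500 at 28% = $44,380.00
Next $67,000 at 23% = $15,410.00
Remaining $640,550 at 20% = $128,110.00
Fee: $31,840.00 + $44,380.00 + $15,410.00 + $128,110.00 = $219,740.00
Referral share: 38.5% of $219,740.00 = $84,599.90; lead counsel retains $219,740.00 − $84,599.90 = $135,140.10.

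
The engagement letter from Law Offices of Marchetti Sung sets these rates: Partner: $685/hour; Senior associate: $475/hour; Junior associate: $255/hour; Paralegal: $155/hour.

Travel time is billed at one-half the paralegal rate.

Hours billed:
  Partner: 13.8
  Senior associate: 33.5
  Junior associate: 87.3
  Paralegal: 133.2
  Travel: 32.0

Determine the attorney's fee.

Partner: 13.8 × $685 = $9,453.00
Senior associate: 33.5 × $475 = $15,912.50
Junior associate: 87.3 × $255 = $22,261.50
Paralegal: 133.2 × $155 = $20,646.00
Subtotal: $9,453.00 + $15,912.50 + $22,261.50 + $20,646.00 = $68,273.00
Travel: 32.0 × ($155 ÷ 2) = 32.0 × $77.50 = $2,480.00
Total: $68,273.00 + $2,480.00 = $70,753.00

$70,753.00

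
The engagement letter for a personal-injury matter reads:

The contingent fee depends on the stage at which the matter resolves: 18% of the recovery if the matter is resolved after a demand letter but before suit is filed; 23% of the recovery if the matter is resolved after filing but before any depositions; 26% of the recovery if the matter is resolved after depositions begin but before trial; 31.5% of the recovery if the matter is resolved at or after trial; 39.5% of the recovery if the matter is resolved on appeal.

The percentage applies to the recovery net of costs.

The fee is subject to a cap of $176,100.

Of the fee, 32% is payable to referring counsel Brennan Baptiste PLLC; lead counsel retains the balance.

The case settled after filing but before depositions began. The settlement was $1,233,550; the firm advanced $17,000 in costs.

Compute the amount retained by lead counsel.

Fee base (net of costs): $1,233,550 − $17,000 = $1,216,550
The matter settled after filing but before depositions began, so the 23% rate applies.
$1,216,550 × 23% = $279,806.50
$279,806.50 exceeds the $176,100 cap, so the fee is capped at $176,100.00.
Referral share: 32% of $176,100.00 = $56,352.00; lead counsel retains $176,100.00 − $56,352.00 = $119,748.00.

$119,748.00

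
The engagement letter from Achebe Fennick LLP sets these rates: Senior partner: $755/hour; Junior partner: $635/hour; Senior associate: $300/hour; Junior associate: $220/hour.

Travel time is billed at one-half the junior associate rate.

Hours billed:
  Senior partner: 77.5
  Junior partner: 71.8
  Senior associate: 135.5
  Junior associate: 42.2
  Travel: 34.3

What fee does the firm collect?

$157,812.50

Senior partner: 77.5 × $755 = $58,512.50
Junior partner: 71.8 × $635 = $45,593.00
Senior associate: 135.5 × $300 = $40,650.00
Junior associate: 42.2 × $220 = $9,284.00
Subtotal: $58,512.50 + $45,593.00 + $40,650.00 + $9,284.00 = $154,039.50
Travel: 34.3 × ($220 ÷ 2) = 34.3 × $110.00 = $3,773.00
Total: $154,039.50 + $3,773.00 = $157,812.50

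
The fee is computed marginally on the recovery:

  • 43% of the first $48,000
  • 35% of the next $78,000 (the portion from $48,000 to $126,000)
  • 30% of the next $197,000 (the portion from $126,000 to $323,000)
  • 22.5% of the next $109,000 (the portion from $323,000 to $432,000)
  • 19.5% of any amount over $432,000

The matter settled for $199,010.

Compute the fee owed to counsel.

$69,843.00

First $48,000 at 43% = $20,640.00
Next $78,000 at 35% = $27,300.00
Remaining $73,010 at 30% = $21,903.00
Fee: $20,640.00 + $27,300.00 + $21,903.00 = $69,843.00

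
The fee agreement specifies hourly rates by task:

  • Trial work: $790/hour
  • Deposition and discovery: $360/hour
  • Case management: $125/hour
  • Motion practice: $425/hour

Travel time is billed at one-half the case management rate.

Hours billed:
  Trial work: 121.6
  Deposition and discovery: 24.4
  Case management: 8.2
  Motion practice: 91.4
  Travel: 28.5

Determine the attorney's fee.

Trial work: 121.6 × $790 = $96,064.00
Deposition and discovery: 24.4 × $360 = $8,784.00
Case management: 8.2 × $125 = $1,025.00
Motion practice: 91.4 × $425 = $38,845.00
Subtotal: $96,064.00 + $8,784.00 + $1,025.00 + $38,845.00 = $144,718.00
Travel: 28.5 × ($125 ÷ 2) = 28.5 × $62.50 = $1,781.25
Total: $144,718.00 + $1,781.25 = $146,499.25

$146,499.25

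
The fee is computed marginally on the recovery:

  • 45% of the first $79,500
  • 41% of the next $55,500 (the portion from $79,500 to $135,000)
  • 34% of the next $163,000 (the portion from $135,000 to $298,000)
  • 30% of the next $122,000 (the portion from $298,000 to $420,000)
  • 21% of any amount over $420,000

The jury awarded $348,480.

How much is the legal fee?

$129,094.00

First $79,500 at 45% = $35,775.00
Next $55,500 at 41% = $22,755.00
Next $163,000 at 34% = $55,420.00
Remaining $50,480 at 30% = $15,144.00
Fee: $35,775.00 + $22,755.00 + $55,420.00 + $15,144.00 = $129,094.00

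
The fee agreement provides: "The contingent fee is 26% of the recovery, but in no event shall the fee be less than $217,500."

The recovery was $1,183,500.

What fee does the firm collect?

26% of $1,183,500 = $307,710.00
That exceeds the $217,500 minimum.

$307,710.00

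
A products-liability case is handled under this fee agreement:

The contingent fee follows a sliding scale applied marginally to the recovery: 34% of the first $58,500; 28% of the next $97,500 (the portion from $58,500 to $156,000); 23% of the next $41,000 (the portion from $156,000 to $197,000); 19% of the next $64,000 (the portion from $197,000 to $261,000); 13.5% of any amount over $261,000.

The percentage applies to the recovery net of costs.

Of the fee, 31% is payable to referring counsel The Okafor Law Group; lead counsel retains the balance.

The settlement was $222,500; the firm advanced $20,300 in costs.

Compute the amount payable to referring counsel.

$17,858.48

Fee base (net of costs): $222,500 − $20,300 = $202,200
First $58,500 at 34% = $19,890.00
Next $97,500 at 28% = $27,300.00
Next $41,000 at 23% = $9,430.00
Remaining $5,200 at 19% = $988.00
Fee: $19,890.00 + $27,300.00 + $9,430.00 + $988.00 = $57,608.00
Referral share: 31% of $57,608.00 = $17,858.48; lead counsel retains $57,608.00 − $17,858.48 = $39,749.52.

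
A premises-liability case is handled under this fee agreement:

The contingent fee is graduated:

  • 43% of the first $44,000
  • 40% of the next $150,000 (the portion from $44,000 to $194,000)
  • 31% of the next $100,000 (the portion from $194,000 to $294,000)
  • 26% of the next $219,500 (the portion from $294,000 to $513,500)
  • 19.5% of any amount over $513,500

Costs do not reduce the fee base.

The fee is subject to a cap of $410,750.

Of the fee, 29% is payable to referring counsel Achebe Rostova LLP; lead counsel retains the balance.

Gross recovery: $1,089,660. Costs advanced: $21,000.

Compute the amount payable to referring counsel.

Fee base is the gross recovery, $1,089,660; costs are reimbursed separately.
First $44,000 at 43% = $18,920.00
Next $150,000 at 40% = $60,000.00
Next $100,000 at 31% = $31,000.00
Next $219,500 at 26% = $57,070.00
Remaining $576,160 at 19.5% = $112,351.20
Fee: $18,920.00 + $60,000.00 + $31,000.00 + $57,070.00 + $112,351.20 = $279,341.20
$279,341.20 is under the $410,750 cap.
Referral share: 29% of $279,341.20 = $81,008.95; lead counsel retains $279,341.20 − $81,008.95 = $198,332.25.

$81,008.95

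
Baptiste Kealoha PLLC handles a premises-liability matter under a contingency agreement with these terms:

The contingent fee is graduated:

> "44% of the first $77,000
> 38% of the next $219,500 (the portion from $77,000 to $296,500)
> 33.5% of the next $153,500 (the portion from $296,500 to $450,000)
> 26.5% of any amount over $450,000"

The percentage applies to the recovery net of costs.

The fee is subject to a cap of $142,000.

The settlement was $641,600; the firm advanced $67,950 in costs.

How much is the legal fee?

Fee base (net of costs): $641,600 − $67,950 = $573,650
First $77,000 at 44% = $33,880.00
Next $219,500 at 38% = $83,410.00
Next $153,500 at 33.5% = $51,422.50
Remaining $123,650 at 26.5% = $32,767.25
Fee: $33,880.00 + $83,410.00 + $51,422.50 + $32,767.25 = $201,479.75
$201,479.75 exceeds the $142,000 cap, so the fee is capped at $142,000.00.

$142,000.00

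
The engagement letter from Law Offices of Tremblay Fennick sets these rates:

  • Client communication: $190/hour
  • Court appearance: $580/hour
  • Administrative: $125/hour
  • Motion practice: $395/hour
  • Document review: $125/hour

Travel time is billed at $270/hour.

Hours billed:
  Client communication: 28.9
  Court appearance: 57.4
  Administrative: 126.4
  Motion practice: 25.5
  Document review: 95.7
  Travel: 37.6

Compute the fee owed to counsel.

$86,770.00

Client communication: 28.9 × $190 = $5,491.00
Court appearance: 57.4 × $580 = $33,292.00
Administrative: 126.4 × $125 = $15,800.00
Motion practice: 25.5 × $395 = $10,072.50
Document review: 95.7 × $125 = $11,962.50
Subtotal: $5,491.00 + $33,292.00 + $15,800.00 + $10,072.50 + $11,962.50 = $76,618.00
Travel: 37.6 × $270 = $10,152.00
Total: $76,618.00 + $10,152.00 = $86,770.00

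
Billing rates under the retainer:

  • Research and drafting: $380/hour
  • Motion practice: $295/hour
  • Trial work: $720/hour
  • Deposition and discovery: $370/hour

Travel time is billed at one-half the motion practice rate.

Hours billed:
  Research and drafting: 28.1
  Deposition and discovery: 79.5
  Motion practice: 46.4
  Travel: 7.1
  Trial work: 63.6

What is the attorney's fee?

$100,620.25

Research and drafting: 28.1 × $380 = $10,678.00
Motion practice: 46.4 × $295 = $13,688.00
Trial work: 63.6 × $720 = $45,792.00
Deposition and discovery: 79.5 × $370 = $29,415.00
Subtotal: $10,678.00 + $13,688.00 + $45,792.00 + $29,415.00 = $99,573.00
Travel: 7.1 × ($295 ÷ 2) = 7.1 × $147.50 = $1,047.25
Total: $99,573.00 + $1,047.25 = $100,620.25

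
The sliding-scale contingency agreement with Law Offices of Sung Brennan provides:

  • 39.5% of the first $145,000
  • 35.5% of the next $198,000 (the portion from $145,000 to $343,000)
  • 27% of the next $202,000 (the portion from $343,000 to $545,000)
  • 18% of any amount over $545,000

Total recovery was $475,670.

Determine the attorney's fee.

$163,385.90

First $145,000 at 39.5% = $57,275.00
Next $198,000 at 35.5% = $70,290.00
Remaining $132,670 at 27% = $35,820.90
Fee: $57,275.00 + $70,290.00 + $35,820.90 = $163,385.90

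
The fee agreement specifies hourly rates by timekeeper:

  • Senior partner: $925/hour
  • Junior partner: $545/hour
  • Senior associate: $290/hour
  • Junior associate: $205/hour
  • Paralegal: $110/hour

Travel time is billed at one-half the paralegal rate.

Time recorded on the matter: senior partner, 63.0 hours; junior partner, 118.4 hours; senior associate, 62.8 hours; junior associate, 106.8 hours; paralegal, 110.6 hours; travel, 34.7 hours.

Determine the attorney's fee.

Senior partner: 63.0 × $925 = $58,275.00
Junior partner: 118.4 × $545 = $64,528.00
Senior associate: 62.8 × $290 = $18,212.00
Junior associate: 106.8 × $205 = $21,894.00
Paralegal: 110.6 × $110 = $12,166.00
Subtotal: $58,275.00 + $64,528.00 + $18,212.00 + $21,894.00 + $12,166.00 = $175,075.00
Travel: 34.7 × ($110 ÷ 2) = 34.7 × $55.00 = $1,908.50
Total: $175,075.00 + $1,908.50 = $176,983.50

$176,983.50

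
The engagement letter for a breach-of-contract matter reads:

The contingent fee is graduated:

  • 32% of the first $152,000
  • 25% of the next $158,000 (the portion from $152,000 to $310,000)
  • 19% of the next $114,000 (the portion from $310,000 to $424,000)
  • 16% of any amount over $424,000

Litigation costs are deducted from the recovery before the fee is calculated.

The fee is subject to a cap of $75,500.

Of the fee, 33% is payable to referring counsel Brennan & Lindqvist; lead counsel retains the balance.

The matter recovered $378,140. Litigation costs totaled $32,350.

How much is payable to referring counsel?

$24,915.00

Fee base (net of costs): $378,140 − $32,350 = $345,790
First $152,000 at 32% = $48,640.00
Next $158,000 at 25% = $39,500.00
Remaining $35,790 at 19% = $6,800.10
Fee: $48,640.00 + $39,500.00 + $6,800.10 = $94,940.10
$94,940.10 exceeds the $75,500 cap, so the fee is capped at $75,500.00.
Referral share: 33% of $75,500.00 = $24,915.00; lead counsel retains $75,500.00 − $24,915.00 = $50,585.00.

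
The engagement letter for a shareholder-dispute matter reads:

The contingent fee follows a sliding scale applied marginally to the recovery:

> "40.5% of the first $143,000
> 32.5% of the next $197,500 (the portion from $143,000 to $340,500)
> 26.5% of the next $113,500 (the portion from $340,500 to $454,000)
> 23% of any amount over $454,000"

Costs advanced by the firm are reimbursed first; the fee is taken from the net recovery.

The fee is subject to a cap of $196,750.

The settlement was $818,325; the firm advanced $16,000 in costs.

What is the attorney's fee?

$196,750.00

Fee base (net of costs): $818,325 − $16,000 = $802,325
First $143,000 at 40.5% = $57,915.00
Next $197,500 at 32.5% = $64,187.50
Next $113,500 at 26.5% = $30,077.50
Remaining $348,325 at 23% = $80,114.75
Fee: $57,915.00 + $64,187.50 + $30,077.50 + $80,114.75 = $232,294.75
$232,294.75 exceeds the $196,750 cap, so the fee is capped at $196,750.00.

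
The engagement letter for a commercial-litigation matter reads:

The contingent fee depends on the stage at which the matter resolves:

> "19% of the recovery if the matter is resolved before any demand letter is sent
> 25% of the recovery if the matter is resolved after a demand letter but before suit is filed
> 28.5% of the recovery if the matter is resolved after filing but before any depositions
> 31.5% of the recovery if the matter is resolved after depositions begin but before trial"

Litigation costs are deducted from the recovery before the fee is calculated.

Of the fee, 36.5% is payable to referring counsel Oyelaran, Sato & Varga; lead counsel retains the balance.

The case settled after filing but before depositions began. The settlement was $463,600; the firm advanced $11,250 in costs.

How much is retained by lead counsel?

Fee base (net of costs): $463,600 − $11,250 = $452,350
The matter settled after filing but before depositions began, so the 28.5% rate applies.
$452,350 × 28.5% = $128,919.75
Referral share: 36.5% of $128,919.75 = $47,055.71; lead counsel retains $128,919.75 − $47,055.71 = $81,864.04.

$81,864.04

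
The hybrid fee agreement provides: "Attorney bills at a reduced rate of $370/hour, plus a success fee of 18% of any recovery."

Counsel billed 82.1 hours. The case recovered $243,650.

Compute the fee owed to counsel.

$74,234.00

Hourly: 82.1 × $370 = $30,377.00
Success fee: 18% of $243,650 = $43,857.00
Total: $30,377.00 + $43,857.00 = $74,234.00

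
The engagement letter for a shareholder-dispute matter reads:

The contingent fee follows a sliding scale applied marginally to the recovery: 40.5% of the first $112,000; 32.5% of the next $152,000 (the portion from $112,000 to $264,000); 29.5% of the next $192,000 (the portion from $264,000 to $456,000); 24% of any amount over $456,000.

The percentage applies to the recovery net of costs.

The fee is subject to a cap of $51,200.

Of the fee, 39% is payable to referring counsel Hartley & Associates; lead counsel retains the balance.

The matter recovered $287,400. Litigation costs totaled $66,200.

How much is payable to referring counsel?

Fee base (net of costs): $287,400 − $66,200 = $221,200
First $112,000 at 40.5% = $45,360.00
Remaining $109,200 at 32.5% = $35,490.00
Fee: $45,360.00 + $35,490.00 = $80,850.00
$80,850.00 exceeds the $51,200 cap, so the fee is capped at $51,200.00.
Referral share: 39% of $51,200.00 = $19,968.00; lead counsel retains $51,200.00 − $19,968.00 = $31,232.00.

$19,968.00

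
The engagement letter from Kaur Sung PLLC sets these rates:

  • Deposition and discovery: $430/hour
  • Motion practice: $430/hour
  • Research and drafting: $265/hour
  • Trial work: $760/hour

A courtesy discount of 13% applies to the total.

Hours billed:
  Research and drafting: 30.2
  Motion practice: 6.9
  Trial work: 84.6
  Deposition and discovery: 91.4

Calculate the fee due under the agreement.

$99,674.16

Deposition and discovery: 91.4 × $430 = $39,302.00
Motion practice: 6.9 × $430 = $2,967.00
Research and drafting: 30.2 × $265 = $8,003.00
Trial work: 84.6 × $760 = $64,296.00
Subtotal: $114,568.00
Less 13% discount: −$14,893.84
Total: $114,568.00 − $14,893.84 = $99,674.16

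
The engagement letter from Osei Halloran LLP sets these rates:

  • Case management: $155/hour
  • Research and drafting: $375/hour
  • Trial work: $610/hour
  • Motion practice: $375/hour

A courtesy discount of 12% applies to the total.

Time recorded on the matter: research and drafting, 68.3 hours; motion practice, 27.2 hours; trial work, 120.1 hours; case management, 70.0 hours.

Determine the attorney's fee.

$105,532.68

Case management: 70.0 × $155 = $10,850.00
Research and drafting: 68.3 × $375 = $25,612.50
Trial work: 120.1 × $610 = $73,261.00
Motion practice: 27.2 × $375 = $10,200.00
Subtotal: $119,923.50
Less 12% discount: −$14,390.82
Total: $119,923.50 − $14,390.82 = $105,532.68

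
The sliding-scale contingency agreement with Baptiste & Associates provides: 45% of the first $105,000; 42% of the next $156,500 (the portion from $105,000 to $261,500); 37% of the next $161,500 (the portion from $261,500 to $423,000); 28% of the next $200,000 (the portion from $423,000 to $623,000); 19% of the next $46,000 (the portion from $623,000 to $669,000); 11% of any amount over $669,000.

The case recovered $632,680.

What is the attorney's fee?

First $105,000 at 45% = $47,250.00
Next $156,500 at 42% = $65,730.00
Next $161,500 at 37% = $59,755.00
Next $200,000 at 28% = $56,000.00
Remaining $9,680 at 19% = $1,839.20
Fee: $47,250.00 + $65,730.00 + $59,755.00 + $56,000.00 + $1,839.20 = $230,574.20

$230,574.20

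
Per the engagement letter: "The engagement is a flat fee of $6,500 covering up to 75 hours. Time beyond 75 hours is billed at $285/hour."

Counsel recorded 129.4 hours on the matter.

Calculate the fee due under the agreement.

$22,004.00

Flat fee: $6,500.00
Excess hours: 129.4 − 75 = 54.4
Overrun: 54.4 × $285 = $15,504.00
Total: $6,500.00 + $15,504.00 = $22,004.00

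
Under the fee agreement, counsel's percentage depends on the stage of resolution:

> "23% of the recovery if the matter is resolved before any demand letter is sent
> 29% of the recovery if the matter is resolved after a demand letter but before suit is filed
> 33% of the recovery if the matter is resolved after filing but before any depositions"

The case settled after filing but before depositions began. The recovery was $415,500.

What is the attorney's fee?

The matter settled after filing but before depositions began, so the 33% rate applies.
$415,500 × 33% = $137,115.00

$137,115.00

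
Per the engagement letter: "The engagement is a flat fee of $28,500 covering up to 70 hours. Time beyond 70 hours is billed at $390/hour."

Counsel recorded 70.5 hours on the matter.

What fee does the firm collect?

Flat fee: $28,500.00
Excess hours: 70.5 − 70 = 0.5
Overrun: 0.5 × $390 = $195.00
Total: $28,500.00 + $195.00 = $28,695.00

$28,695.00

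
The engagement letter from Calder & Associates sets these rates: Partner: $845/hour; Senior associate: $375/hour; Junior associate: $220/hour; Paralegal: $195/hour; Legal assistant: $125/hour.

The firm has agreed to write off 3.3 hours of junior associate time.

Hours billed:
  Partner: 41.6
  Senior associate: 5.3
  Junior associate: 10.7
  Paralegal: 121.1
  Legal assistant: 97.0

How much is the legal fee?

$74,507.00

Partner: 41.6 × $845 = $35,152.00
Senior associate: 5.3 × $375 = $1,987.50
Junior associate: 10.7 × $220 = $2,354.00
Paralegal: 121.1 × $195 = $23,614.50
Legal assistant: 97.0 × $125 = $12,125.00
Subtotal: $75,233.00
Write-off: 3.3 × $220 = $726.00
Total: $75,233.00 − $726.00 = $74,507.00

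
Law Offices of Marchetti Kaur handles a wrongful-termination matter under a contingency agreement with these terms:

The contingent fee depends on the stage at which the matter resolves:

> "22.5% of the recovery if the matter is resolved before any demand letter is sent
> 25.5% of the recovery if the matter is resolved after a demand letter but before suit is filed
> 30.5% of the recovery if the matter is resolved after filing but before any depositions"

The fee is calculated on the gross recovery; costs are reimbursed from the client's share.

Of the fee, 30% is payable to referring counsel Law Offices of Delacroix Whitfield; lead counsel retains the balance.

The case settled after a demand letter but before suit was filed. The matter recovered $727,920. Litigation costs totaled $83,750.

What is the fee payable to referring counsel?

Fee base is the gross recovery, $727,920; costs are reimbursed separately.
The matter settled after a demand letter but before suit was filed, so the 25.5% rate applies.
$727,920 × 25.5% = $185,619.60
Referral share: 30% of $185,619.60 = $55,685.88; lead counsel retains $185,619.60 − $55,685.88 = $129,933.72.

$55,685.88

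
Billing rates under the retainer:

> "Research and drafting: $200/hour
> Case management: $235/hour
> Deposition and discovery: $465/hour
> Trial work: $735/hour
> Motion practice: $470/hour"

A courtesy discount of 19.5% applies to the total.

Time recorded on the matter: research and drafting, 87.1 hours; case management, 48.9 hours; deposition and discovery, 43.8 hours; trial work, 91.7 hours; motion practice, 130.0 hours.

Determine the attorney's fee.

Research and drafting: 87.1 × $200 = $17,420.00
Case management: 48.9 × $235 = $11,491.50
Deposition and discovery: 43.8 × $465 = $20,367.00
Trial work: 91.7 × $735 = $67,399.50
Motion practice: 130.0 × $470 = $61,100.00
Subtotal: $177,778.00
Less 19.5% discount: −$34,666.71
Total: $177,778.00 − $34,666.71 = $143,111.29

$143,111.29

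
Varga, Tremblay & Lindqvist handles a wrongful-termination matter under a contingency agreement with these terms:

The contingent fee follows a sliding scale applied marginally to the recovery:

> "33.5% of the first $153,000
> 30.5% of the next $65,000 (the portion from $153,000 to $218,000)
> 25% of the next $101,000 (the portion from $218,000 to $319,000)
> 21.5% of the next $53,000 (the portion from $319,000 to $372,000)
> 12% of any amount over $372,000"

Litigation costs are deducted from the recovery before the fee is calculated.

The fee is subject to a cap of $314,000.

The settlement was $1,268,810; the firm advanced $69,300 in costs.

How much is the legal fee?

Fee base (net of costs): $1,268,810 − $69,300 = $1,199,510
First $153,000 at 33.5% = $51,255.00
Next $65,000 at 30.5% = $19,825.00
Next $101,000 at 25% = $25,250.00
Next $53,000 at 21.5% = $11,395.00
Remaining $827,510 at 12% = $99,301.20
Fee: $51,255.00 + $19,825.00 + $25,250.00 + $11,395.00 + $99,301.20 = $207,026.20
$207,026.20 is under the $314,000 cap.

$207,026.20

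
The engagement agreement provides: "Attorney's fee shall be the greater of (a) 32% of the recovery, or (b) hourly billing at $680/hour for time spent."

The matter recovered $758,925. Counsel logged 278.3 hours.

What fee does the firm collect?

$242,856.00

(a) 32% of $758,925 = $242,856.00
(b) 278.3 × $680 = $189,244.00
The greater is (a): $242,856.00.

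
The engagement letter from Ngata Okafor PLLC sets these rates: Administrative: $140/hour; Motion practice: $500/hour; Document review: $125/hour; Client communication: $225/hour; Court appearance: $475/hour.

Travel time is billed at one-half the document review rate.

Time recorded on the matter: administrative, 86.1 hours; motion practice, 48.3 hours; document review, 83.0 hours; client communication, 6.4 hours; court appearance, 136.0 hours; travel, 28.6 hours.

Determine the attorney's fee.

$114,406.50

Administrative: 86.1 × $140 = $12,054.00
Motion practice: 48.3 × $500 = $24,150.00
Document review: 83.0 × $125 = $10,375.00
Client communication: 6.4 × $225 = $1,440.00
Court appearance: 136.0 × $475 = $64,600.00
Subtotal: $12,054.00 + $24,150.00 + $10,375.00 + $1,440.00 + $64,600.00 = $112,619.00
Travel: 28.6 × ($125 ÷ 2) = 28.6 × $62.50 = $1,787.50
Total: $112,619.00 + $1,787.50 = $114,406.50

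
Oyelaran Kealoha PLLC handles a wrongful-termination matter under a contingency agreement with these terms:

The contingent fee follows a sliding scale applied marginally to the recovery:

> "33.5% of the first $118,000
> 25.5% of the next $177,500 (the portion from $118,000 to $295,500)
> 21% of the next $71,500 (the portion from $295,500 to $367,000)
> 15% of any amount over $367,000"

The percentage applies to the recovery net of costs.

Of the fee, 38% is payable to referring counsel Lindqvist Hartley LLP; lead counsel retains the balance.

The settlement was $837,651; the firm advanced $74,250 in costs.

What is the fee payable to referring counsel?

Fee base (net of costs): $837,651 − $74,250 = $763,401
First $118,000 at 33.5% = $39,530.00
Next $177,500 at 25.5% = $45,262.50
Next $71,500 at 21% = $15,015.00
Remaining $396,401 at 15% = $59,460.15
Fee: $39,530.00 + $45,262.50 + $15,015.00 + $59,460.15 = $159,267.65
Referral share: 38% of $159,267.65 = $60,521.71; lead counsel retains $159,267.65 − $60,521.71 = $98,745.94.

$60,521.71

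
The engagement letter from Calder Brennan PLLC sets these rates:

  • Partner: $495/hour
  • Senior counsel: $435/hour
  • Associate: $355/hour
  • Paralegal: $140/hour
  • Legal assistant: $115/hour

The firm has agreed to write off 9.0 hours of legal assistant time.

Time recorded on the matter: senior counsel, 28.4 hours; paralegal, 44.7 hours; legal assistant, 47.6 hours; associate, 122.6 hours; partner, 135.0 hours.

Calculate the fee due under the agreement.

$133,399.00

Partner: 135.0 × $495 = $66,825.00
Senior counsel: 28.4 × $435 = $12,354.00
Associate: 122.6 × $355 = $43,523.00
Paralegal: 44.7 × $140 = $6,258.00
Legal assistant: 47.6 × $115 = $5,474.00
Subtotal: $134,434.00
Write-off: 9.0 × $115 = $1,035.00
Total: $134,434.00 − $1,035.00 = $133,399.00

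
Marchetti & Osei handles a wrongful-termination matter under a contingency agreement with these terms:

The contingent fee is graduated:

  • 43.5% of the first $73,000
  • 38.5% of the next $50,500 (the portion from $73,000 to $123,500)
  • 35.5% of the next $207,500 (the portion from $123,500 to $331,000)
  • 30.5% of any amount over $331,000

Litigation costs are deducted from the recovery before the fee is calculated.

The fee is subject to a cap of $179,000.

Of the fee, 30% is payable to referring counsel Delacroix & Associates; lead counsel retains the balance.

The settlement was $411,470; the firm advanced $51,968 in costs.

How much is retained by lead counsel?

$93,487.18

Fee base (net of costs): $411,470 − $51,968 = $359,502
First $73,000 at 43.5% = $31,755.00
Next $50,500 at 38.5% = $19,442.50
Next $207,500 at 35.5% = $73,662.50
Remaining $28,502 at 30.5% = $8,693.11
Fee: $31,755.00 + $19,442.50 + $73,662.50 + $8,693.11 = $133,553.11
$133,553.11 is under the $179,000 cap.
Referral share: 30% of $133,553.11 = $40,065.93; lead counsel retains $133,553.11 − $40,065.93 = $93,487.18.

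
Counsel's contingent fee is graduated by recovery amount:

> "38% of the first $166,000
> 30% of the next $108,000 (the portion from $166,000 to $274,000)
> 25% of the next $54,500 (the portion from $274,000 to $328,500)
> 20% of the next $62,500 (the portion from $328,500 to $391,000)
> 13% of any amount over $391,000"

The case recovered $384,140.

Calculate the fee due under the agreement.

First $166,000 at 38% = $63,080.00
Next $108,000 at 30% = $32,400.00
Next $54,500 at 25% = $13,625.00
Remaining $55,640 at 20% = $11,128.00
Fee: $63,080.00 + $32,400.00 + $13,625.00 + $11,128.00 = $120,233.00

$120,233.00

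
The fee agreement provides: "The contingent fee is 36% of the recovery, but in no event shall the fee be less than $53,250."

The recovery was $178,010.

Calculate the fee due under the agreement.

$64,083.60

36% of $178,010 = $64,083.60
That exceeds the $53,250 minimum.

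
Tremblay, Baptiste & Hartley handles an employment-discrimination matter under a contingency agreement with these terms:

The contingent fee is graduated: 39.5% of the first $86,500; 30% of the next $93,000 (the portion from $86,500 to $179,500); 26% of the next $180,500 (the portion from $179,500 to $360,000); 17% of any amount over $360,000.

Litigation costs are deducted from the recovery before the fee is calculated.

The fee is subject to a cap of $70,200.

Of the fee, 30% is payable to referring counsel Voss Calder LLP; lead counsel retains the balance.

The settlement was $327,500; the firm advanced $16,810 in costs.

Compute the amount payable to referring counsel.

Fee base (net of costs): $327,500 − $16,810 = $310,690
First $86,500 at 39.5% = $34,167.50
Next $93,000 at 30% = $27,900.00
Remaining $131,190 at 26% = $34,109.40
Fee: $34,167.50 + $27,900.00 + $34,109.40 = $96,176.90
$96,176.90 exceeds the $70,200 cap, so the fee is capped at $70,200.00.
Referral share: 30% of $70,200.00 = $21,060.00; lead counsel retains $70,200.00 − $21,060.00 = $49,140.00.

$21,060.00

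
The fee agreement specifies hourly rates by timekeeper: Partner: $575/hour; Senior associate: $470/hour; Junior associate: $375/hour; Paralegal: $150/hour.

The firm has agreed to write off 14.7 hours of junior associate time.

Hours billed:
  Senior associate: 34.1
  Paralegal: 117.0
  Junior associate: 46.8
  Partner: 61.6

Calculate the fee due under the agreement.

$81,034.50

Partner: 61.6 × $575 = $35,420.00
Senior associate: 34.1 × $470 = $16,027.00
Junior associate: 46.8 × $375 = $17,550.00
Paralegal: 117.0 × $150 = $17,550.00
Subtotal: $86,547.00
Write-off: 14.7 × $375 = $5,512.50
Total: $86,547.00 − $5,512.50 = $81,034.50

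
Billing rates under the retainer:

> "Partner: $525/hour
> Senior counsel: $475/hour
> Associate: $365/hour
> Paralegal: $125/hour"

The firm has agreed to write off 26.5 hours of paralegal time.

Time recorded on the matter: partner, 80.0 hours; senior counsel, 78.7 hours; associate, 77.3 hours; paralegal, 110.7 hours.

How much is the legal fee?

Partner: 80.0 × $525 = $42,000.00
Senior counsel: 78.7 × $475 = $37,382.50
Associate: 77.3 × $365 = $28,214.50
Paralegal: 110.7 × $125 = $13,837.50
Subtotal: $121,434.50
Write-off: 26.5 × $125 = $3,312.50
Total: $121,434.50 − $3,312.50 = $118,122.00

$118,122.00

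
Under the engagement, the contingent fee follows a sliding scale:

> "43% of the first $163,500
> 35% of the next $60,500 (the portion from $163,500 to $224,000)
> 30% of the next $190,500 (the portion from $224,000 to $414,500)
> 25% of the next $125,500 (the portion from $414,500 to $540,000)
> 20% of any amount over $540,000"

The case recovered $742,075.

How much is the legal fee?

First $163,500 at 43% = $70,305.00
Next $60,500 at 35% = $21,175.00
Next $190,500 at 30% = $57,150.00
Next $125,500 at 25% = $31,375.00
Remaining $202,075 at 20% = $40,415.00
Fee: $70,305.00 + $21,175.00 + $57,150.00 + $31,375.00 + $40,415.00 = $220,420.00

$220,420.00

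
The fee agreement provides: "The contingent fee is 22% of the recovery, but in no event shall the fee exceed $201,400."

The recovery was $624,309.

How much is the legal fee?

$137,347.98

22% of $624,309 = $137,347.98
That is under the $201,400 cap.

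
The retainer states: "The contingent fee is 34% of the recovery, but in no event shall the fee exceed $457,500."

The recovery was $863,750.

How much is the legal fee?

$293,675.00

34% of $863,750 = $293,675.00
That is under the $457,500 cap.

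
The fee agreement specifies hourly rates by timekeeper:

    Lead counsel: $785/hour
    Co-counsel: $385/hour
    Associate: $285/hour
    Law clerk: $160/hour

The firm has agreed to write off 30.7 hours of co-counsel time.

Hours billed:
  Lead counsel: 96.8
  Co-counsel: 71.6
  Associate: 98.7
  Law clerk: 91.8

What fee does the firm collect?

Lead counsel: 96.8 × $785 = $75,988.00
Co-counsel: 71.6 × $385 = $27,566.00
Associate: 98.7 × $285 = $28,129.50
Law clerk: 91.8 × $160 = $14,688.00
Subtotal: $146,371.50
Write-off: 30.7 × $385 = $11,819.50
Total: $146,371.50 − $11,819.50 = $134,552.00

$134,552.00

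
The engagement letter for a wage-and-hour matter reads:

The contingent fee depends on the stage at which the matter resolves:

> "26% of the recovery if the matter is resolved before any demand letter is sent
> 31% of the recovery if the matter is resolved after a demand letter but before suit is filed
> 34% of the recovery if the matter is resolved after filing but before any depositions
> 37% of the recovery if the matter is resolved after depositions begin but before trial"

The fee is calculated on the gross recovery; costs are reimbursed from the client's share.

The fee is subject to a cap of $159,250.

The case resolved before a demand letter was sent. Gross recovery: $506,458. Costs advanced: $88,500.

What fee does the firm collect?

Fee base is the gross recovery, $506,458; costs are reimbursed separately.
The matter resolved before a demand letter was sent, so the 26% rate applies.
$506,458 × 26% = $131,679.08
$131,679.08 is under the $159,250 cap.

$131,679.08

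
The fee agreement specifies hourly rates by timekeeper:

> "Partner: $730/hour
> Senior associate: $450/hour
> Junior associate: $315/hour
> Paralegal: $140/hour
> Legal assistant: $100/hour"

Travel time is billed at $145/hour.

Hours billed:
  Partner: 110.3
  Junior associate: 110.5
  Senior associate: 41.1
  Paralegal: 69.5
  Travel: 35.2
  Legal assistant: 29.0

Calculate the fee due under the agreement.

Partner: 110.3 × $730 = $80,519.00
Senior associate: 41.1 × $450 = $18,495.00
Junior associate: 110.5 × $315 = $34,807.50
Paralegal: 69.5 × $140 = $9,730.00
Legal assistant: 29.0 × $100 = $2,900.00
Subtotal: $80,519.00 + $18,495.00 + $34,807.50 + $9,730.00 + $2,900.00 = $146,451.50
Travel: 35.2 × $145 = $5,104.00
Total: $146,451.50 + $5,104.00 = $151,555.50

$151,555.50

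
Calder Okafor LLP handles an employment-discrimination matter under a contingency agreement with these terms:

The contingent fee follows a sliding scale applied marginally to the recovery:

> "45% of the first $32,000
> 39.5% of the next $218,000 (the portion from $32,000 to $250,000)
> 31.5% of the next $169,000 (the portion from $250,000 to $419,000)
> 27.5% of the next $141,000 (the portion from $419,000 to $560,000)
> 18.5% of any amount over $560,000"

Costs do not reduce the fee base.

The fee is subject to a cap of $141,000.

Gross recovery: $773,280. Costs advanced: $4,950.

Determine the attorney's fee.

$141,000.00

Fee base is the gross recovery, $773,280; costs are reimbursed separately.
First $32,000 at 45% = $14,400.00
Next $218,000 at 39.5% = $86,110.00
Next $169,000 at 31.5% = $53,235.00
Next $141,000 at 27.5% = $38,775.00
Remaining $213,280 at 18.5% = $39,456.80
Fee: $14,400.00 + $86,110.00 + $53,235.00 + $38,775.00 + $39,456.80 = $231,976.80
$231,976.80 exceeds the $141,000 cap, so the fee is capped at $141,000.00.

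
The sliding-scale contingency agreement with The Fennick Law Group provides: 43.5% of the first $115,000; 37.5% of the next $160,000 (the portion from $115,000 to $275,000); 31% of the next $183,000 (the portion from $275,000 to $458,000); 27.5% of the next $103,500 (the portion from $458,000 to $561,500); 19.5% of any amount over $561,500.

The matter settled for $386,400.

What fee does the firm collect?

First $115,000 at 43.5% = $50,025.00
Next $160,000 at 37.5% = $60,000.00
Remaining $111,400 at 31% = $34,534.00
Fee: $50,025.00 + $60,000.00 + $34,534.00 = $144,559.00

$144,559.00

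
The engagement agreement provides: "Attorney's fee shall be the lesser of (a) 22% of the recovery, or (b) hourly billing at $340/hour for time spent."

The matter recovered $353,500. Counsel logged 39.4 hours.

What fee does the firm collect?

$13,396.00

(a) 22% of $353,500 = $77,770.00
(b) 39.4 × $340 = $13,396.00
The lesser is (b): $13,396.00.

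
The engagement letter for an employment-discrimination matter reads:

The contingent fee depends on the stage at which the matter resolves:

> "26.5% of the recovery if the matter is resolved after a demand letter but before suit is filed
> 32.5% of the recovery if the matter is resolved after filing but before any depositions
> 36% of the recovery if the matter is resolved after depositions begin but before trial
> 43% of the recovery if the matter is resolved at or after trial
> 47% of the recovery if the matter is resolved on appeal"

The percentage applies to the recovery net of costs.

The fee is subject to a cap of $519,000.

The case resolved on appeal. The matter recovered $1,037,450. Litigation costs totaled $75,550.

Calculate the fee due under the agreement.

$452,093.00

Fee base (net of costs): $1,037,450 − $75,550 = $961,900
The matter resolved on appeal, so the 47% rate applies.
$961,900 × 47% = $452,093.00
$452,093.00 is under the $519,000 cap.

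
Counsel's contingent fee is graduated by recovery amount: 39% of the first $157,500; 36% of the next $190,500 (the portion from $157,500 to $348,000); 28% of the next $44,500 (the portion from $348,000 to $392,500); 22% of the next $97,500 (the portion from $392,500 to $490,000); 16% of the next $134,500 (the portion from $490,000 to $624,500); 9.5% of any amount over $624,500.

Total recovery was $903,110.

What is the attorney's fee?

$211,902.95

First $157,500 at 39% = $61,425.00
Next $190,500 at 36% = $68,580.00
Next $44,500 at 28% = $12,460.00
Next $97,500 at 22% = $21,450.00
Next $134,500 at 16% = $21,520.00
Remaining $278,610 at 9.5% = $26,467.95
Fee: $61,425.00 + $68,580.00 + $12,460.00 + $21,450.00 + $21,520.00 + $26,467.95 = $211,902.95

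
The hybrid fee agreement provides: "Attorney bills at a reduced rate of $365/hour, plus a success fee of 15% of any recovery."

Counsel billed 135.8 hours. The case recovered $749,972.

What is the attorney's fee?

Hourly: 135.8 × $365 = $49,567.00
Success fee: 15% of $749,972 = $112,495.80
Total: $49,567.00 + $112,495.80 = $162,062.80

$162,062.80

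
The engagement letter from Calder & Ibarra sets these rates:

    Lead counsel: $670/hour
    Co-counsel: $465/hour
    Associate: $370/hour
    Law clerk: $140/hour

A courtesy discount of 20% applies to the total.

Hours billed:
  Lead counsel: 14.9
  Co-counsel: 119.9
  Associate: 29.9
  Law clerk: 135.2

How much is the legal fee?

$76,582.00

Lead counsel: 14.9 × $670 = $9,983.00
Co-counsel: 119.9 × $465 = $55,753.50
Associate: 29.9 × $370 = $11,063.00
Law clerk: 135.2 × $140 = $18,928.00
Subtotal: $95,727.50
Less 20% discount: −$19,145.50
Total: $95,727.50 − $19,145.50 = $76,582.00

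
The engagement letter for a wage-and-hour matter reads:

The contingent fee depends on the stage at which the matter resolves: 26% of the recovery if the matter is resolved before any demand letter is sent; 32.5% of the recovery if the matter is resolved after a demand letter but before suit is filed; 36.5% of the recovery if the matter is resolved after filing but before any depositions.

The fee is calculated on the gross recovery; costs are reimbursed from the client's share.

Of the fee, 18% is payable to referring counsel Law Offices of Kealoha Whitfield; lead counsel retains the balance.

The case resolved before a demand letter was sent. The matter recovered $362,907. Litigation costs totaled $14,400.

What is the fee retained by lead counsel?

$77,371.77

Fee base is the gross recovery, $362,907; costs are reimbursed separately.
The matter resolved before a demand letter was sent, so the 26% rate applies.
$362,907 × 26% = $94,355.82
Referral share: 18% of $94,355.82 = $16,984.05; lead counsel retains $94,355.82 − $16,984.05 = $77,371.77.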